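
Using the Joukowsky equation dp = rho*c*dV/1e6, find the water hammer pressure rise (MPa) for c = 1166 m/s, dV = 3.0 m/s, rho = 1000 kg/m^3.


dp = 1000 * 1166 * 3.0 / 1e6 = 3.4980 MPa


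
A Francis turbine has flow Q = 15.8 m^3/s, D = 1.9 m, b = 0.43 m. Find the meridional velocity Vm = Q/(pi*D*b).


Vm = 15.8 / (pi * 1.9 * 0.43) = 6.1558 m/s


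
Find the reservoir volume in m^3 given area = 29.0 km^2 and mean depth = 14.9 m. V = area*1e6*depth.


V = 29.0 * 1e6 * 14.9 = 4.3210e+08 m^3


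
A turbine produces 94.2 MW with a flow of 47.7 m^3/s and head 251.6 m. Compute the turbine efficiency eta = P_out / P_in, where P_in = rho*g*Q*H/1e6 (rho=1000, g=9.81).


P_in = 1000 * 9.81 * 47.7 * 251.6 / 1e6 = 117.7329 MW
eta = 94.2 / 117.7329 = 0.8001


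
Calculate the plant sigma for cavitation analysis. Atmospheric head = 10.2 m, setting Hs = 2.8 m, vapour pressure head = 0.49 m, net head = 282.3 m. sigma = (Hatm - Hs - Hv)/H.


sigma = (10.2 - 2.8 - 0.49) / 282.3 = 0.0245


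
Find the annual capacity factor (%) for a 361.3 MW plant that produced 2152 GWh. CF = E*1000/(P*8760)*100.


CF = 2152 * 1000 / (361.3 * 8760) * 100 = 67.9939 %


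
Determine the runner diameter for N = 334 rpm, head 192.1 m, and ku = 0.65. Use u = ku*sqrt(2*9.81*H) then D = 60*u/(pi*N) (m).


u = 0.65 * sqrt(2*9.81*192.1) = 39.9049 m/s
D = 60 * 39.9049 / (pi * 334) = 2.2818 m


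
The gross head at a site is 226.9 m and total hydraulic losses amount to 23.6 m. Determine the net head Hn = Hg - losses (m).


Hn = 226.9 - 23.6 = 203.3000 m


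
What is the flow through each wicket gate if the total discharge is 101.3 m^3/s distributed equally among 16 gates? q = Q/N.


q = 101.3 / 16 = 6.3312 m^3/s


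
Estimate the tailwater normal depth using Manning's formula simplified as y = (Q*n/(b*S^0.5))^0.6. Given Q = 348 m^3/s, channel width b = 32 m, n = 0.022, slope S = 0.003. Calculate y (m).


y = (348 * 0.022 / (32 * 0.003^0.5))^0.6 = 2.4220 m


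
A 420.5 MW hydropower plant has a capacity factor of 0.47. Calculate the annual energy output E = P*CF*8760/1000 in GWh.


E = 420.5 * 0.47 * 8760 / 1000 = 1731.2826 GWh


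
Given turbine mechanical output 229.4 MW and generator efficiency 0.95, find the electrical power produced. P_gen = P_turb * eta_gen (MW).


P_gen = 229.4 * 0.95 = 217.9300 MW


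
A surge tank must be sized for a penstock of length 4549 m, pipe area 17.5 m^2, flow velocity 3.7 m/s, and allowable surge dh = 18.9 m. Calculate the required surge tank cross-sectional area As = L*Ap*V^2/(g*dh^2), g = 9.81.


As = 4549 * 17.5 * 3.7^2 / (9.81 * 18.9^2) = 311.0032 m^2


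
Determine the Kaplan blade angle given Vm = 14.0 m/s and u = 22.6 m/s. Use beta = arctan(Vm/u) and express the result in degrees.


beta = arctan(14.0 / 22.6) = 31.7769 degrees


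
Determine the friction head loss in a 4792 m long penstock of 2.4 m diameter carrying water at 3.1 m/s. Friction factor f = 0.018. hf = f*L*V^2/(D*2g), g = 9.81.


hf = 0.018 * 4792 * 3.1^2 / (2.4 * 2 * 9.81) = 17.6036 m


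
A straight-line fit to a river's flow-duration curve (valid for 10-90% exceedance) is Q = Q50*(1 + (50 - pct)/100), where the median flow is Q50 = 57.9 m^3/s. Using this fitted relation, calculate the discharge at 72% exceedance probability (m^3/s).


Q = 57.9 * (1 + (50 - 72)/100) = 45.1620 m^3/s


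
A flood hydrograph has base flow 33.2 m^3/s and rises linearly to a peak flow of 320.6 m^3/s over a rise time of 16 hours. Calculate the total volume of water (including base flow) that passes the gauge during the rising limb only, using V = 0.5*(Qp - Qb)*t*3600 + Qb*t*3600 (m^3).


V = 0.5*(320.6 - 33.2)*16*3600 + 33.2*16*3600 = 1.0189e+07 m^3


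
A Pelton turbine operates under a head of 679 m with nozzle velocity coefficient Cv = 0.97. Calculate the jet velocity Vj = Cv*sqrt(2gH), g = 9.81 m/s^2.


Vj = 0.97 * sqrt(2*9.81*679) = 111.9583 m/s


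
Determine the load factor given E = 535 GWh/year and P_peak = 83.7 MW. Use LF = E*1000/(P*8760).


LF = 535 * 1000 / (83.7 * 8760) = 0.7297


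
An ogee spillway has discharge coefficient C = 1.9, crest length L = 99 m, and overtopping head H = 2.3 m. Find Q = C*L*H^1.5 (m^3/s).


Q = 1.9 * 99 * 2.3^1.5 = 656.1159 m^3/s


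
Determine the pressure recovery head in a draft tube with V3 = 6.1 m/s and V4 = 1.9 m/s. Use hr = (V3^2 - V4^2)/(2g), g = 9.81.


hr = (6.1^2 - 1.9^2) / (2*9.81) = 1.7125 m


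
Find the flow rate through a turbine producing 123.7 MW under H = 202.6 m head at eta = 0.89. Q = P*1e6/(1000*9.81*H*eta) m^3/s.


Q = 123.7 * 1e6 / (1000 * 9.81 * 202.6 * 0.89) = 69.9312 m^3/s


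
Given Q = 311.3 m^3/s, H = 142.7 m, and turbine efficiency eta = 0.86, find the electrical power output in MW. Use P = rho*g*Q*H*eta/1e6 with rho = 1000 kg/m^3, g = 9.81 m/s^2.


P = 1000 * 9.81 * 311.3 * 142.7 * 0.86 / 1e6 = 374.7749 MW


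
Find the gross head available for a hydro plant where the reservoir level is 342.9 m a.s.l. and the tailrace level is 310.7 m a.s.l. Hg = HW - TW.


Hg = 342.9 - 310.7 = 32.2000 m


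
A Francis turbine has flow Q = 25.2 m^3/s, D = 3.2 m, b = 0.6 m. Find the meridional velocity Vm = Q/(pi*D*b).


Vm = 25.2 / (pi * 3.2 * 0.6) = 4.1778 m/s


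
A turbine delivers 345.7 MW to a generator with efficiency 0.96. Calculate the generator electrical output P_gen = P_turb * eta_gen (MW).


P_gen = 345.7 * 0.96 = 331.8720 MW


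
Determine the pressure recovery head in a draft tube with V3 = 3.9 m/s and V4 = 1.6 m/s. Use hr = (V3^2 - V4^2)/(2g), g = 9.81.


hr = (3.9^2 - 1.6^2) / (2*9.81) = 0.6448 m


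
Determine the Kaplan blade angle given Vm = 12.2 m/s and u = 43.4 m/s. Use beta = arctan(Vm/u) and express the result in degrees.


beta = arctan(12.2 / 43.4) = 15.7010 degrees


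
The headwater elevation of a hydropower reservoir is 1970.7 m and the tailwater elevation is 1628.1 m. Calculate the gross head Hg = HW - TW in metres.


Hg = 1970.7 - 1628.1 = 342.6000 m


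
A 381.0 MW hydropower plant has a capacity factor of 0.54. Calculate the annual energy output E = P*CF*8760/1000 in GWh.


E = 381.0 * 0.54 * 8760 / 1000 = 1802.2824 GWh


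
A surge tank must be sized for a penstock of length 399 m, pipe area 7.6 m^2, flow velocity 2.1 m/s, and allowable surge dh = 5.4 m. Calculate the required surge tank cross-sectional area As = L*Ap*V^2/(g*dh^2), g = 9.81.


As = 399 * 7.6 * 2.1^2 / (9.81 * 5.4^2) = 46.7486 m^2


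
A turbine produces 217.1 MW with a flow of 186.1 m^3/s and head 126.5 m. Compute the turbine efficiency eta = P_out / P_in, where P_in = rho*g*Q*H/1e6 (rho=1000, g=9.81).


P_in = 1000 * 9.81 * 186.1 * 126.5 / 1e6 = 230.9436 MW
eta = 217.1 / 230.9436 = 0.9401


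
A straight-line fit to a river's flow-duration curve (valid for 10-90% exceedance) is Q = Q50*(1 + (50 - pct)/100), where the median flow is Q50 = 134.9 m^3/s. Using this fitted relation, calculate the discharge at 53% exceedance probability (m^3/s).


Q = 134.9 * (1 + (50 - 53)/100) = 130.8530 m^3/s


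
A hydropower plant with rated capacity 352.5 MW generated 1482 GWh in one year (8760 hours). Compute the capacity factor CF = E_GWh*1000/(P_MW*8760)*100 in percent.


CF = 1482 * 1000 / (352.5 * 8760) * 100 = 47.9938 %


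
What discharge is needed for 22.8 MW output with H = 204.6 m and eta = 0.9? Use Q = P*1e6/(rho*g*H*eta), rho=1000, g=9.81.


Q = 22.8 * 1e6 / (1000 * 9.81 * 204.6 * 0.9) = 12.6217 m^3/s


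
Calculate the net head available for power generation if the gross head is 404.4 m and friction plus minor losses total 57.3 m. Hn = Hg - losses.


Hn = 404.4 - 57.3 = 347.1000 m


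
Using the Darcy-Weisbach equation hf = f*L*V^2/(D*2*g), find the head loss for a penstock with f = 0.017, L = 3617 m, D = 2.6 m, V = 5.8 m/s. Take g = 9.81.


hf = 0.017 * 3617 * 5.8^2 / (2.6 * 2 * 9.81) = 40.5491 m


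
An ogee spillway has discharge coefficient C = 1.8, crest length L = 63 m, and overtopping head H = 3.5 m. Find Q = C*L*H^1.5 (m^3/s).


Q = 1.8 * 63 * 3.5^1.5 = 742.5319 m^3/s


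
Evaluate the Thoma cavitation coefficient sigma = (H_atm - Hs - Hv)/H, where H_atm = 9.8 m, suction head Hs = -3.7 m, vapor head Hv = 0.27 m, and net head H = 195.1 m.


sigma = (9.8 - (-3.7) - 0.27) / 195.1 = 0.0678


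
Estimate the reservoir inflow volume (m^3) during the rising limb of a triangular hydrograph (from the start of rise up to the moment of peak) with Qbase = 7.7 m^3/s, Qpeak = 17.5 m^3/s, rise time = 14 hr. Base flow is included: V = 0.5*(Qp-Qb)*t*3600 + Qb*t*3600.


V = 0.5*(17.5 - 7.7)*14*3600 + 7.7*14*3600 = 635040.0000 m^3


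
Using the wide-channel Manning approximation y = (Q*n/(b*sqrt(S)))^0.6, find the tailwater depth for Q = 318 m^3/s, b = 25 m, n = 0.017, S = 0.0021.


y = (318 * 0.017 / (25 * 0.0021^0.5))^0.6 = 2.5369 m


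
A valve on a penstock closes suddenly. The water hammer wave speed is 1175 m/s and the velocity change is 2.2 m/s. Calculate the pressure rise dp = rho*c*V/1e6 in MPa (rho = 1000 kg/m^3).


dp = 1000 * 1175 * 2.2 / 1e6 = 2.5850 MPa


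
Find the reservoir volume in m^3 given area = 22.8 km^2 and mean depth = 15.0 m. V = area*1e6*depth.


V = 22.8 * 1e6 * 15.0 = 3.4200e+08 m^3


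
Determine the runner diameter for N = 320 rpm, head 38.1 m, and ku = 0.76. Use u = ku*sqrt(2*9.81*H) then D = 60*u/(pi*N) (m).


u = 0.76 * sqrt(2*9.81*38.1) = 20.7790 m/s
D = 60 * 20.7790 / (pi * 320) = 1.2402 m


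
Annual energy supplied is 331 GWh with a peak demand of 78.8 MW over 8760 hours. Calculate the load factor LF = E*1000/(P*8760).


LF = 331 * 1000 / (78.8 * 8760) = 0.4795


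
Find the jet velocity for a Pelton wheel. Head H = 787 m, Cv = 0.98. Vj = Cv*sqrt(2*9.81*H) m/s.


Vj = 0.98 * sqrt(2*9.81*787) = 121.7763 m/s


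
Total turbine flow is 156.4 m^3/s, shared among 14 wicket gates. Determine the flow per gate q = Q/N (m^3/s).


q = 156.4 / 14 = 11.1714 m^3/s


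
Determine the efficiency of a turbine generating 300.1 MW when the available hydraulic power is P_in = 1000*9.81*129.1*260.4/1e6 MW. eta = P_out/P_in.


P_in = 1000 * 9.81 * 129.1 * 260.4 / 1e6 = 329.7890 MW
eta = 300.1 / 329.7890 = 0.9100


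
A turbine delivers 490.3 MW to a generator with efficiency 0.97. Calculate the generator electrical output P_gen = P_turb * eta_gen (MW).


P_gen = 490.3 * 0.97 = 475.5910 MW


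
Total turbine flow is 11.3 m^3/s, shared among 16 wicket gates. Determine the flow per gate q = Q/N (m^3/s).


q = 11.3 / 16 = 0.7063 m^3/s


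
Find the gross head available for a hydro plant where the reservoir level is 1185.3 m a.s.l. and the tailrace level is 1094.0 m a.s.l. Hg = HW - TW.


Hg = 1185.3 - 1094.0 = 91.3000 m


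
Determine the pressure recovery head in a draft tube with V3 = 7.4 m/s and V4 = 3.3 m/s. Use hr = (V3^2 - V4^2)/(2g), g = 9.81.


hr = (7.4^2 - 3.3^2) / (2*9.81) = 2.2360 m


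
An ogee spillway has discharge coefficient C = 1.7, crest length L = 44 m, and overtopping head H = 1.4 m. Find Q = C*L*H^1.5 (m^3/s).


Q = 1.7 * 44 * 1.4^1.5 = 123.9064 m^3/s


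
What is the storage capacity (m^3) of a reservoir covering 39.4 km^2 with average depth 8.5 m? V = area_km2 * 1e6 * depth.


V = 39.4 * 1e6 * 8.5 = 3.3490e+08 m^3


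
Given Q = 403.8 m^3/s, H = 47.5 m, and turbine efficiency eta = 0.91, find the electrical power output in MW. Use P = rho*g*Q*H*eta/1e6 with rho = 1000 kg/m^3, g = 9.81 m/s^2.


P = 1000 * 9.81 * 403.8 * 47.5 * 0.91 / 1e6 = 171.2262 MW


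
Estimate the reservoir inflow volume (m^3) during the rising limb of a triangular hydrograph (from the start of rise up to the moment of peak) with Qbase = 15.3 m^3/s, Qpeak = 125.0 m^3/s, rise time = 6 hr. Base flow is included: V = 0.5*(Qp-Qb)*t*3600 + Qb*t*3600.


V = 0.5*(125.0 - 15.3)*6*3600 + 15.3*6*3600 = 1.5152e+06 m^3


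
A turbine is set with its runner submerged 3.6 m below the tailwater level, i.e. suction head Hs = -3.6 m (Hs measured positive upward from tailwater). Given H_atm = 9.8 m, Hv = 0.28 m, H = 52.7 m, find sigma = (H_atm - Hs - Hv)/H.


sigma = (9.8 - (-3.6) - 0.28) / 52.7 = 0.2490


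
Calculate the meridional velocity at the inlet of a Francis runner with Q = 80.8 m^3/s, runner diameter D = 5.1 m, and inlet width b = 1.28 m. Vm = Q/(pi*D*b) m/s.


Vm = 80.8 / (pi * 5.1 * 1.28) = 3.9399 m/s


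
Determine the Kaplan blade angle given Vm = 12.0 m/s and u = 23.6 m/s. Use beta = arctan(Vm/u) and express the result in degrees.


beta = arctan(12.0 / 23.6) = 26.9522 degrees


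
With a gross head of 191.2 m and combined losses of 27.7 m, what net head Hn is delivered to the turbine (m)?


Hn = 191.2 - 27.7 = 163.5000 m


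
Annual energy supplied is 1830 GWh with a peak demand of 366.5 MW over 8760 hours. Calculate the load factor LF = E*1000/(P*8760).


LF = 1830 * 1000 / (366.5 * 8760) = 0.5700


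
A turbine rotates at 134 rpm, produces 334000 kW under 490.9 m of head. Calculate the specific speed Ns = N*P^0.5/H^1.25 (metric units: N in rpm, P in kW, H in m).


Ns = 134 * 334000^0.5 / 490.9^1.25 = 33.5148


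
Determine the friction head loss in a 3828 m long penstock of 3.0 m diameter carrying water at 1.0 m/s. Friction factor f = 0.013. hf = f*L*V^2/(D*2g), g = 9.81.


hf = 0.013 * 3828 * 1.0^2 / (3.0 * 2 * 9.81) = 0.8455 m


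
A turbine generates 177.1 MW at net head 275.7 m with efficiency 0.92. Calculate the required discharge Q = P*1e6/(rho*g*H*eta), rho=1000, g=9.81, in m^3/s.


Q = 177.1 * 1e6 / (1000 * 9.81 * 275.7 * 0.92) = 71.1746 m^3/s


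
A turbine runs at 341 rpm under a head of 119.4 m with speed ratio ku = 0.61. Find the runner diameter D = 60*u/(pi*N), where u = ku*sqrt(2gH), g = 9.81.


u = 0.61 * sqrt(2*9.81*119.4) = 29.5244 m/s
D = 60 * 29.5244 / (pi * 341) = 1.6536 m


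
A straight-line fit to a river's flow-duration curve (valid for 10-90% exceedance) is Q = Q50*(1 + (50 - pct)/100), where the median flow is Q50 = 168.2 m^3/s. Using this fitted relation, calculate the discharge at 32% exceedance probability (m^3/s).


Q = 168.2 * (1 + (50 - 32)/100) = 198.4760 m^3/s


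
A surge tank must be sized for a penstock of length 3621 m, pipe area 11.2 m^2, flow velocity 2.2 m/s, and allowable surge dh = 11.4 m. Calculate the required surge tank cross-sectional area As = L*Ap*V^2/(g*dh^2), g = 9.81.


As = 3621 * 11.2 * 2.2^2 / (9.81 * 11.4^2) = 153.9619 m^2


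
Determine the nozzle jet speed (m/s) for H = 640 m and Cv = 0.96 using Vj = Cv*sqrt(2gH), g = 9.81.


Vj = 0.96 * sqrt(2*9.81*640) = 107.5748 m/s


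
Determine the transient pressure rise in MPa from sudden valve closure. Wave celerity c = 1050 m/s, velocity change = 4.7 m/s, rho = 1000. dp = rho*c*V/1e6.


dp = 1000 * 1050 * 4.7 / 1e6 = 4.9350 MPa


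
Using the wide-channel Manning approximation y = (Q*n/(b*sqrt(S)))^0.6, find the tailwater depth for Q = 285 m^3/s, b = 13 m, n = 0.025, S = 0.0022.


y = (285 * 0.025 / (13 * 0.0022^0.5))^0.6 = 4.3710 m


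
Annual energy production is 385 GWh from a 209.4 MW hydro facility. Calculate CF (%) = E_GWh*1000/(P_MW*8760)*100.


CF = 385 * 1000 / (209.4 * 8760) * 100 = 20.9884 %


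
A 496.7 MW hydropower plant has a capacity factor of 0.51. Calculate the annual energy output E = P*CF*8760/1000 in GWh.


E = 496.7 * 0.51 * 8760 / 1000 = 2219.0569 GWh


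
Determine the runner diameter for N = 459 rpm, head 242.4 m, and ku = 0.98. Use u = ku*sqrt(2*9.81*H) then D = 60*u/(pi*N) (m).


u = 0.98 * sqrt(2*9.81*242.4) = 67.5837 m/s
D = 60 * 67.5837 / (pi * 459) = 2.8121 m


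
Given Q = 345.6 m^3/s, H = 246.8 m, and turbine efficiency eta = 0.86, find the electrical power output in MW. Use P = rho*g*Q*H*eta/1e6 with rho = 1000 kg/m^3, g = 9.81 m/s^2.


P = 1000 * 9.81 * 345.6 * 246.8 * 0.86 / 1e6 = 719.5920 MW


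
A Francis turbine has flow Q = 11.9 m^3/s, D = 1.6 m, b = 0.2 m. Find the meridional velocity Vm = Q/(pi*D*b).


Vm = 11.9 / (pi * 1.6 * 0.2) = 11.8371 m/s


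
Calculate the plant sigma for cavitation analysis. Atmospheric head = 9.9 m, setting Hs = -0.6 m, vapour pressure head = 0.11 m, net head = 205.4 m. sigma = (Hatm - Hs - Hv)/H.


sigma = (9.9 - (-0.6) - 0.11) / 205.4 = 0.0506


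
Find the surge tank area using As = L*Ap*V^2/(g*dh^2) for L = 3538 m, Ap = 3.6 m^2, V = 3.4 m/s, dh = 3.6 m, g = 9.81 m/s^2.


As = 3538 * 3.6 * 3.4^2 / (9.81 * 3.6^2) = 1158.0949 m^2


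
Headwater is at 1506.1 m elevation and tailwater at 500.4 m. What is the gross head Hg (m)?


Hg = 1506.1 - 500.4 = 1005.7000 m


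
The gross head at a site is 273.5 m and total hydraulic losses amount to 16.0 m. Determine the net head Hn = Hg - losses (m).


Hn = 273.5 - 16.0 = 257.5000 m


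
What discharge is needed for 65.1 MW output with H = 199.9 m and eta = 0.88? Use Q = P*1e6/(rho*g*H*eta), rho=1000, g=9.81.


Q = 65.1 * 1e6 / (1000 * 9.81 * 199.9 * 0.88) = 37.7239 m^3/s


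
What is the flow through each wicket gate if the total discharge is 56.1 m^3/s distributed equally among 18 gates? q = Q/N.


q = 56.1 / 18 = 3.1167 m^3/s


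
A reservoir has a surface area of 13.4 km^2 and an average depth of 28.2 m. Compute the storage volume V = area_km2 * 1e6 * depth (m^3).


V = 13.4 * 1e6 * 28.2 = 3.7788e+08 m^3


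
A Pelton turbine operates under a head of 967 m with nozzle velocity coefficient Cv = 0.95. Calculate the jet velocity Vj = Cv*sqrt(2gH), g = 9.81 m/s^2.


Vj = 0.95 * sqrt(2*9.81*967) = 130.8538 m/s


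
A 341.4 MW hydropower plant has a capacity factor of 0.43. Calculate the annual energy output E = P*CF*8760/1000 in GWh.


E = 341.4 * 0.43 * 8760 / 1000 = 1285.9855 GWh


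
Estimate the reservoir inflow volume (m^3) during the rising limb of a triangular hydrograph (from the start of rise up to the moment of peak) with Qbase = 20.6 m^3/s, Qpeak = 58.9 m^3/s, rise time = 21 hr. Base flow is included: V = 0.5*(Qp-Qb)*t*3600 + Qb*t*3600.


V = 0.5*(58.9 - 20.6)*21*3600 + 20.6*21*3600 = 3.0051e+06 m^3


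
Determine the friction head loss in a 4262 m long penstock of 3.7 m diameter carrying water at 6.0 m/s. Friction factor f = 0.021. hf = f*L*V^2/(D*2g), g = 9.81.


hf = 0.021 * 4262 * 6.0^2 / (3.7 * 2 * 9.81) = 44.3848 m


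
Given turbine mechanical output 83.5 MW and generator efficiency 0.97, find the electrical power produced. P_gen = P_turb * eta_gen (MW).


P_gen = 83.5 * 0.97 = 80.9950 MW


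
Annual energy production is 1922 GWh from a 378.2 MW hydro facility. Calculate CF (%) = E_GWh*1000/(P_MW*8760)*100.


CF = 1922 * 1000 / (378.2 * 8760) * 100 = 58.0133 %


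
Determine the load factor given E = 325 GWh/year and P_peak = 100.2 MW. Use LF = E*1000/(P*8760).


LF = 325 * 1000 / (100.2 * 8760) = 0.3703


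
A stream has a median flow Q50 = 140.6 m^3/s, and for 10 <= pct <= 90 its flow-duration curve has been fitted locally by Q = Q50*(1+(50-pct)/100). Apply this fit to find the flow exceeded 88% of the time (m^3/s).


Q = 140.6 * (1 + (50 - 88)/100) = 87.1720 m^3/s


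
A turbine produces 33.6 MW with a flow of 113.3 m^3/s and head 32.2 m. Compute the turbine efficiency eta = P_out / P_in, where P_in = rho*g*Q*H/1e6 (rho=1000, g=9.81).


P_in = 1000 * 9.81 * 113.3 * 32.2 / 1e6 = 35.7894 MW
eta = 33.6 / 35.7894 = 0.9388


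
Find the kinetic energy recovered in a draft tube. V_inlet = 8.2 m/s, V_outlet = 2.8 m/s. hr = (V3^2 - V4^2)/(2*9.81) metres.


hr = (8.2^2 - 2.8^2) / (2*9.81) = 3.0275 m


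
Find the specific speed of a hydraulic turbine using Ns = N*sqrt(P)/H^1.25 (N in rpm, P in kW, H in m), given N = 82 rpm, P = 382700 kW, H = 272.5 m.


Ns = 82 * 382700^0.5 / 272.5^1.25 = 45.8179


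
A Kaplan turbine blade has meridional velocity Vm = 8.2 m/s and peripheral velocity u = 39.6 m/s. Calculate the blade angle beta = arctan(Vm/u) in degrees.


beta = arctan(8.2 / 39.6) = 11.6989 degrees


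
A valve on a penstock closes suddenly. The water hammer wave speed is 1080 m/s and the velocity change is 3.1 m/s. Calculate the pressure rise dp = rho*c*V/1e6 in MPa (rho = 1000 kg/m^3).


dp = 1000 * 1080 * 3.1 / 1e6 = 3.3480 MPa


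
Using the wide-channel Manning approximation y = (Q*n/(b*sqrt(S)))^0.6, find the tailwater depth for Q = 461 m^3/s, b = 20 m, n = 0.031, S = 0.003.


y = (461 * 0.031 / (20 * 0.003^0.5))^0.6 = 4.6696 m


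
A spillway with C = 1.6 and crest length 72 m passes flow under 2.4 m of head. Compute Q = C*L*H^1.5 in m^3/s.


Q = 1.6 * 72 * 2.4^1.5 = 428.3210 m^3/s


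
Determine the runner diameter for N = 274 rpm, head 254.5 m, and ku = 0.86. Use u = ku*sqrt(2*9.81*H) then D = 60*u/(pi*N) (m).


u = 0.86 * sqrt(2*9.81*254.5) = 60.7704 m/s
D = 60 * 60.7704 / (pi * 274) = 4.2359 m


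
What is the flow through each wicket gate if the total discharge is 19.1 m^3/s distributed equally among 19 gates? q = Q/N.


q = 19.1 / 19 = 1.0053 m^3/s


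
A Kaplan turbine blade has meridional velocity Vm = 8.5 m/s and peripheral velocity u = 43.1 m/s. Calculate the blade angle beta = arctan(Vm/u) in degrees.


beta = arctan(8.5 / 43.1) = 11.1565 degrees


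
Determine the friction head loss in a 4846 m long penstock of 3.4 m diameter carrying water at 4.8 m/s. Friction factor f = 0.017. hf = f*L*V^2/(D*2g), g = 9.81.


hf = 0.017 * 4846 * 4.8^2 / (3.4 * 2 * 9.81) = 28.4536 m


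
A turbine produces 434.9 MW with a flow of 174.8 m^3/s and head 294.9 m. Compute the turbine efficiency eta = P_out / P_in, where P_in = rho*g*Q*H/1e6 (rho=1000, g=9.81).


P_in = 1000 * 9.81 * 174.8 * 294.9 / 1e6 = 505.6910 MW
eta = 434.9 / 505.6910 = 0.8600


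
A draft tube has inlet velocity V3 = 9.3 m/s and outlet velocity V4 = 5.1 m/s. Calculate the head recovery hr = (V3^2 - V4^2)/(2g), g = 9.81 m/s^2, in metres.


hr = (9.3^2 - 5.1^2) / (2*9.81) = 3.0826 m


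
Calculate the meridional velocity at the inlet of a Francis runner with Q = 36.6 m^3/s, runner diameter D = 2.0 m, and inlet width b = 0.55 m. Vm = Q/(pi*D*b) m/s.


Vm = 36.6 / (pi * 2.0 * 0.55) = 10.5910 m/s


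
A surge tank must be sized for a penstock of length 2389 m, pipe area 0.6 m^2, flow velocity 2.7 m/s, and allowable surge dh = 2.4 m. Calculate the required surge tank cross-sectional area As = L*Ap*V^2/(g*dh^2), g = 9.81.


As = 2389 * 0.6 * 2.7^2 / (9.81 * 2.4^2) = 184.9283 m^2


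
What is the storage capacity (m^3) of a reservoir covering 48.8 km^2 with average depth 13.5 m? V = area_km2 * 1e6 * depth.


V = 48.8 * 1e6 * 13.5 = 6.5880e+08 m^3


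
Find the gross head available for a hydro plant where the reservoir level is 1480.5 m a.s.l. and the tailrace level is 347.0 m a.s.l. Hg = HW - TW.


Hg = 1480.5 - 347.0 = 1133.5000 m


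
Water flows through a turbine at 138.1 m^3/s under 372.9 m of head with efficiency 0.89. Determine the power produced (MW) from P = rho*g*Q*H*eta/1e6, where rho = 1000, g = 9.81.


P = 1000 * 9.81 * 138.1 * 372.9 * 0.89 / 1e6 = 449.6194 MW


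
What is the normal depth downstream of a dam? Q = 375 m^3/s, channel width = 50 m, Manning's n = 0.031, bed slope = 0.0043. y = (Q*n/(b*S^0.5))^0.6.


y = (375 * 0.031 / (50 * 0.0043^0.5))^0.6 = 2.1370 m


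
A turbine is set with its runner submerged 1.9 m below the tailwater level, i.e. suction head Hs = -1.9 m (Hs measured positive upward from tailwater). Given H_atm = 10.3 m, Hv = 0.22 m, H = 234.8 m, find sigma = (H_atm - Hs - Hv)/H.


sigma = (10.3 - (-1.9) - 0.22) / 234.8 = 0.0510


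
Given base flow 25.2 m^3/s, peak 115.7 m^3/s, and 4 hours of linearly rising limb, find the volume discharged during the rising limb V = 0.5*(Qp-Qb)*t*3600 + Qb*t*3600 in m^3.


V = 0.5*(115.7 - 25.2)*4*3600 + 25.2*4*3600 = 1.0145e+06 m^3


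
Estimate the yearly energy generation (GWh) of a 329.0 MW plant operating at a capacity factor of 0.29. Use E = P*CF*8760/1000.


E = 329.0 * 0.29 * 8760 / 1000 = 835.7916 GWh


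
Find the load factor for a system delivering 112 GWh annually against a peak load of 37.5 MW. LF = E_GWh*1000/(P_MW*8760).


LF = 112 * 1000 / (37.5 * 8760) = 0.3409


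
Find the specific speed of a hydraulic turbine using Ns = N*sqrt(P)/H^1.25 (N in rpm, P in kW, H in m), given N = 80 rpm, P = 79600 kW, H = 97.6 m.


Ns = 80 * 79600^0.5 / 97.6^1.25 = 73.5757


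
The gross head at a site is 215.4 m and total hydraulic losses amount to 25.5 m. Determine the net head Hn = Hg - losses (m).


Hn = 215.4 - 25.5 = 189.9000 m


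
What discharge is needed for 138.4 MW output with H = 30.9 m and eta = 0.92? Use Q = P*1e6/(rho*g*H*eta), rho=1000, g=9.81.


Q = 138.4 * 1e6 / (1000 * 9.81 * 30.9 * 0.92) = 496.2731 m^3/s


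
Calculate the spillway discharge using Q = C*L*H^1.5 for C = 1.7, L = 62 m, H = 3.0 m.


Q = 1.7 * 62 * 3.0^1.5 = 547.6745 m^3/s


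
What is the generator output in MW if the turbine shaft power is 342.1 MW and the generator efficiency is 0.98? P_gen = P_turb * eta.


P_gen = 342.1 * 0.98 = 335.2580 MW


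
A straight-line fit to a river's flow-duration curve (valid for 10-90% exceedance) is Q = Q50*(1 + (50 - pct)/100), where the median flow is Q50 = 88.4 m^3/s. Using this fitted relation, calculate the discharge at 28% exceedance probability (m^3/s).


Q = 88.4 * (1 + (50 - 28)/100) = 107.8480 m^3/s


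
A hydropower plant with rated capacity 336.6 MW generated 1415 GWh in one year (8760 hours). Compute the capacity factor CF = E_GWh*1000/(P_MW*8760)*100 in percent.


CF = 1415 * 1000 / (336.6 * 8760) * 100 = 47.9886 %


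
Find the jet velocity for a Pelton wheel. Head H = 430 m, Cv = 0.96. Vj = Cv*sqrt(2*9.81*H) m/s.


Vj = 0.96 * sqrt(2*9.81*430) = 88.1769 m/s


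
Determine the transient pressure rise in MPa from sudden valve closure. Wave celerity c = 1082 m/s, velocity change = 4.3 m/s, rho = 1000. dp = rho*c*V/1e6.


dp = 1000 * 1082 * 4.3 / 1e6 = 4.6526 MPa


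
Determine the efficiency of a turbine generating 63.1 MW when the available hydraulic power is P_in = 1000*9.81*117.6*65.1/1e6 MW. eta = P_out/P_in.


P_in = 1000 * 9.81 * 117.6 * 65.1 / 1e6 = 75.1030 MW
eta = 63.1 / 75.1030 = 0.8402


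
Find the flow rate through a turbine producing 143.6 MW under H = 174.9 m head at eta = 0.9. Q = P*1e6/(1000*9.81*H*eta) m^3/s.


Q = 143.6 * 1e6 / (1000 * 9.81 * 174.9 * 0.9) = 92.9936 m^3/s


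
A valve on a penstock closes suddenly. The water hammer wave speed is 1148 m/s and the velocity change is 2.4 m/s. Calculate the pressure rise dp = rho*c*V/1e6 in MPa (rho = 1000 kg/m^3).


dp = 1000 * 1148 * 2.4 / 1e6 = 2.7552 MPa


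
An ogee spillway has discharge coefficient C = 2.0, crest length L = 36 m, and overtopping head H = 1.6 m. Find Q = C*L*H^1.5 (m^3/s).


Q = 2.0 * 36 * 1.6^1.5 = 145.7178 m^3/s


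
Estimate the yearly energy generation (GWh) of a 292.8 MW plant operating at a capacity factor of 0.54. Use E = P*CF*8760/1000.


E = 292.8 * 0.54 * 8760 / 1000 = 1385.0611 GWh


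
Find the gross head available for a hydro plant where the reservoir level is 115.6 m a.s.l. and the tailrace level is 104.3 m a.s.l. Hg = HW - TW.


Hg = 115.6 - 104.3 = 11.3000 m


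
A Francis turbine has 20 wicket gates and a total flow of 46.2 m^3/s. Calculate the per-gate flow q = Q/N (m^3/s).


q = 46.2 / 20 = 2.3100 m^3/s


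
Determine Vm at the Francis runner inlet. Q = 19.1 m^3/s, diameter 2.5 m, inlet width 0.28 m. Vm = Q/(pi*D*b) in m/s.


Vm = 19.1 / (pi * 2.5 * 0.28) = 8.6853 m/s


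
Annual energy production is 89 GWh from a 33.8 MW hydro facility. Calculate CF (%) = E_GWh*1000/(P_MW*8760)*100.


CF = 89 * 1000 / (33.8 * 8760) * 100 = 30.0586 %


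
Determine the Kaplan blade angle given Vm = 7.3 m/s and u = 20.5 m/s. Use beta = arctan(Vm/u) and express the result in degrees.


beta = arctan(7.3 / 20.5) = 19.6007 degrees


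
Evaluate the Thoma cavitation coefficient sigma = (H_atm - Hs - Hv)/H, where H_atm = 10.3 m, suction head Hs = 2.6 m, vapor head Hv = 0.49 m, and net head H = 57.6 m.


sigma = (10.3 - 2.6 - 0.49) / 57.6 = 0.1252


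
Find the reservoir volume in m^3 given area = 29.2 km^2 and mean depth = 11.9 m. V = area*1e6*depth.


V = 29.2 * 1e6 * 11.9 = 3.4748e+08 m^3


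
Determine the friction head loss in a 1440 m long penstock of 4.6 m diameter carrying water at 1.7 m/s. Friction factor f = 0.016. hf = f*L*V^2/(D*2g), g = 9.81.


hf = 0.016 * 1440 * 1.7^2 / (4.6 * 2 * 9.81) = 0.7378 m


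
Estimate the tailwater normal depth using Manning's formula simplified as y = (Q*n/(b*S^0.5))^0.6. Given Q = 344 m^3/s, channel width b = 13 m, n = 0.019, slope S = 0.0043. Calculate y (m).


y = (344 * 0.019 / (13 * 0.0043^0.5))^0.6 = 3.3945 m


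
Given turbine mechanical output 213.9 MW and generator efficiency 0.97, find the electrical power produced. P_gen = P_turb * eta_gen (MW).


P_gen = 213.9 * 0.97 = 207.4830 MW


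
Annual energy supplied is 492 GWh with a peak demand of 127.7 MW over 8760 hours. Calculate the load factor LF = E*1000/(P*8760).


LF = 492 * 1000 / (127.7 * 8760) = 0.4398


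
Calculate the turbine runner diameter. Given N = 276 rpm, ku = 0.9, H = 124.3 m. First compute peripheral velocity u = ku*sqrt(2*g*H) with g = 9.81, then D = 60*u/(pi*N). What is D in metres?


u = 0.9 * sqrt(2*9.81*124.3) = 44.4455 m/s
D = 60 * 44.4455 / (pi * 276) = 3.0755 m


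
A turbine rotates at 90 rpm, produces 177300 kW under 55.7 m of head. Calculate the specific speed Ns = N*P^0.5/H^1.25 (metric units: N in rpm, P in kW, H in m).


Ns = 90 * 177300^0.5 / 55.7^1.25 = 249.0450


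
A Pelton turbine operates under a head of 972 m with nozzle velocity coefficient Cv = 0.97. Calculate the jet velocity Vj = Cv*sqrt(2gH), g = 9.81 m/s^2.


Vj = 0.97 * sqrt(2*9.81*972) = 133.9536 m/s


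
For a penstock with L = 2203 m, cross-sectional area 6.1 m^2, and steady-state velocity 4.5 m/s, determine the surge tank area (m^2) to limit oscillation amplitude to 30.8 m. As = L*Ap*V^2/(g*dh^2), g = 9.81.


As = 2203 * 6.1 * 4.5^2 / (9.81 * 30.8^2) = 29.2415 m^2


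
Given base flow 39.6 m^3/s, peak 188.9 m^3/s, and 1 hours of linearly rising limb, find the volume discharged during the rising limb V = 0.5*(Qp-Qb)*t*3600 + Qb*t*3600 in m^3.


V = 0.5*(188.9 - 39.6)*1*3600 + 39.6*1*3600 = 411300.0000 m^3


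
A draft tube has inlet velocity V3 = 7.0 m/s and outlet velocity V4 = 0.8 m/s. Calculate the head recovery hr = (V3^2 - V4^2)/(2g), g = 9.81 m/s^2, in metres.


hr = (7.0^2 - 0.8^2) / (2*9.81) = 2.4648 m


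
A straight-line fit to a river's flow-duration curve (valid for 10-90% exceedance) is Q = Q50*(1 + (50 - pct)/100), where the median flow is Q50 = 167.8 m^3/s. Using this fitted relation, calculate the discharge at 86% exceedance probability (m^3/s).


Q = 167.8 * (1 + (50 - 86)/100) = 107.3920 m^3/s


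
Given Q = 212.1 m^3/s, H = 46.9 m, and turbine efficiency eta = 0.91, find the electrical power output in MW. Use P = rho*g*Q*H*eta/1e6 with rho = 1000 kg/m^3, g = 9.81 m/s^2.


P = 1000 * 9.81 * 212.1 * 46.9 * 0.91 / 1e6 = 88.8022 MW


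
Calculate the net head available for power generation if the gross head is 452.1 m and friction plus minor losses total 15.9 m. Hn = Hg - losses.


Hn = 452.1 - 15.9 = 436.2000 m


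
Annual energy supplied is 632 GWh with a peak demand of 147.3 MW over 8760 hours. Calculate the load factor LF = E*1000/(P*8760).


LF = 632 * 1000 / (147.3 * 8760) = 0.4898


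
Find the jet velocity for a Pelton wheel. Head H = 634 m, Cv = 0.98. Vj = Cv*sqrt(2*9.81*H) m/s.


Vj = 0.98 * sqrt(2*9.81*634) = 109.3000 m/s


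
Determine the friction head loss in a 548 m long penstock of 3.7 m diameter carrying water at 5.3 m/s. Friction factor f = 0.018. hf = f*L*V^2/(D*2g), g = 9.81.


hf = 0.018 * 548 * 5.3^2 / (3.7 * 2 * 9.81) = 3.8168 m


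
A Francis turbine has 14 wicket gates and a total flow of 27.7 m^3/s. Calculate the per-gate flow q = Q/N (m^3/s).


q = 27.7 / 14 = 1.9786 m^3/s


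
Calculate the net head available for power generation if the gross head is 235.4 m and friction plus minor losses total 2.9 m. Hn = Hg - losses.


Hn = 235.4 - 2.9 = 232.5000 m


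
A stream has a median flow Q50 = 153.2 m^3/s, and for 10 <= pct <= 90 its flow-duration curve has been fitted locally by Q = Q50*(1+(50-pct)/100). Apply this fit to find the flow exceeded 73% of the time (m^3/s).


Q = 153.2 * (1 + (50 - 73)/100) = 117.9640 m^3/s


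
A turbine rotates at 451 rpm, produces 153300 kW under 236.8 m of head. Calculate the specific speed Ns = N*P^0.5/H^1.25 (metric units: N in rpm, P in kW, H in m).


Ns = 451 * 153300^0.5 / 236.8^1.25 = 190.0949


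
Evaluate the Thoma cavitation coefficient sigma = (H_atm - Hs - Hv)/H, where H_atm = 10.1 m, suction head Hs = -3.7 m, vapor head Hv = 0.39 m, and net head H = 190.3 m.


sigma = (10.1 - (-3.7) - 0.39) / 190.3 = 0.0705


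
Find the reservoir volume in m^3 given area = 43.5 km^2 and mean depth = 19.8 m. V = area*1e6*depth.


V = 43.5 * 1e6 * 19.8 = 8.6130e+08 m^3


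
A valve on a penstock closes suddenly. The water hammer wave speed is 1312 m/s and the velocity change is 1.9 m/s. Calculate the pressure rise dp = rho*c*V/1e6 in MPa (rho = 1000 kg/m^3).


dp = 1000 * 1312 * 1.9 / 1e6 = 2.4928 MPa


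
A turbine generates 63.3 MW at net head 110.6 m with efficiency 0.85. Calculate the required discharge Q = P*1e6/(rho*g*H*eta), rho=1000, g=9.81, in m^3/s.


Q = 63.3 * 1e6 / (1000 * 9.81 * 110.6 * 0.85) = 68.6374 m^3/s


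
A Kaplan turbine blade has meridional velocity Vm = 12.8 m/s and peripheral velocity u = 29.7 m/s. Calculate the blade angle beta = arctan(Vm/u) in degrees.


beta = arctan(12.8 / 29.7) = 23.3149 degrees


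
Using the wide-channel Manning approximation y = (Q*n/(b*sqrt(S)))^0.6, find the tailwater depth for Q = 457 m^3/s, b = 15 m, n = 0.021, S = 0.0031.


y = (457 * 0.021 / (15 * 0.0031^0.5))^0.6 = 4.3273 m


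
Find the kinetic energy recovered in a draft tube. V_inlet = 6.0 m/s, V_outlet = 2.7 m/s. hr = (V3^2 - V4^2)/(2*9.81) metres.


hr = (6.0^2 - 2.7^2) / (2*9.81) = 1.4633 m


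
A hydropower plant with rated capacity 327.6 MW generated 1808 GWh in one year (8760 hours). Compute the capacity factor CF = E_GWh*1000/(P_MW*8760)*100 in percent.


CF = 1808 * 1000 / (327.6 * 8760) * 100 = 63.0014 %


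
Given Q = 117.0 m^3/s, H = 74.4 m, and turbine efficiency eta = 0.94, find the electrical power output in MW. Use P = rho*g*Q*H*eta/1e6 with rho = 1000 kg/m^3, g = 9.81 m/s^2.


P = 1000 * 9.81 * 117.0 * 74.4 * 0.94 / 1e6 = 80.2704 MW


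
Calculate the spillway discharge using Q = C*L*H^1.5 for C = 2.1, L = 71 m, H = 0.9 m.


Q = 2.1 * 71 * 0.9^1.5 = 127.3038 m^3/s


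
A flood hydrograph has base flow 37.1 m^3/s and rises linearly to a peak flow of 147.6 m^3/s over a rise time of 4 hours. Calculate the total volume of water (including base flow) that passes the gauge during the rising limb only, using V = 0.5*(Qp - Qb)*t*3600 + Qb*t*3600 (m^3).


V = 0.5*(147.6 - 37.1)*4*3600 + 37.1*4*3600 = 1.3298e+06 m^3


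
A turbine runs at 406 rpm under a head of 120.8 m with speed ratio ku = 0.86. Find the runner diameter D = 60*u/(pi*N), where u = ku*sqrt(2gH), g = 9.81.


u = 0.86 * sqrt(2*9.81*120.8) = 41.8679 m/s
D = 60 * 41.8679 / (pi * 406) = 1.9695 m


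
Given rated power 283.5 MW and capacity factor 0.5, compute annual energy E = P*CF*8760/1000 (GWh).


E = 283.5 * 0.5 * 8760 / 1000 = 1241.7300 GWh


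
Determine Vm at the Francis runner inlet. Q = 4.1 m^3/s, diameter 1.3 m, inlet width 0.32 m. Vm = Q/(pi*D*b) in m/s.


Vm = 4.1 / (pi * 1.3 * 0.32) = 3.1372 m/s


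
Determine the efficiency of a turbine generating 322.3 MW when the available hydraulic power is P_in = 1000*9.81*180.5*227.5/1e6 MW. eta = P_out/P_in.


P_in = 1000 * 9.81 * 180.5 * 227.5 / 1e6 = 402.8354 MW
eta = 322.3 / 402.8354 = 0.8001


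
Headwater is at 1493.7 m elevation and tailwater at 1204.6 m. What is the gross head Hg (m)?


Hg = 1493.7 - 1204.6 = 289.1000 m


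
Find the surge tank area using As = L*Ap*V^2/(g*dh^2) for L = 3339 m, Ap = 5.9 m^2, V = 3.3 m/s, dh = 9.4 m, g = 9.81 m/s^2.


As = 3339 * 5.9 * 3.3^2 / (9.81 * 9.4^2) = 247.4979 m^2


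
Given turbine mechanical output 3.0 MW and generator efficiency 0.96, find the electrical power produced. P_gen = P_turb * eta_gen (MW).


P_gen = 3.0 * 0.96 = 2.8800 MW


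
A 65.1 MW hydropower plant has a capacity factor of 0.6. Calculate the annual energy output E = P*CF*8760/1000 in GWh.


E = 65.1 * 0.6 * 8760 / 1000 = 342.1656 GWh


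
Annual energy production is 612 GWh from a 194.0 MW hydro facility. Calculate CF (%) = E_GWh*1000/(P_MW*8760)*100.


CF = 612 * 1000 / (194.0 * 8760) * 100 = 36.0119 %


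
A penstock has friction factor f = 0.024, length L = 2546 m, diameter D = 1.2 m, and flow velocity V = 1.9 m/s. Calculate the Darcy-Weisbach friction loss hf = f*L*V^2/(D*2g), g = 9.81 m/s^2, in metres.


hf = 0.024 * 2546 * 1.9^2 / (1.2 * 2 * 9.81) = 9.3691 m


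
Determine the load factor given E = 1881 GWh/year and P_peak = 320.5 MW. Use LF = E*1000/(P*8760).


LF = 1881 * 1000 / (320.5 * 8760) = 0.6700


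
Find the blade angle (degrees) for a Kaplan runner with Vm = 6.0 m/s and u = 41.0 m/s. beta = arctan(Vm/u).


beta = arctan(6.0 / 41.0) = 8.3257 degrees


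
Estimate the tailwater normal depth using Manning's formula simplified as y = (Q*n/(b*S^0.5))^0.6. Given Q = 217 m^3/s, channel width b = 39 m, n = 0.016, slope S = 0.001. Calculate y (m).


y = (217 * 0.016 / (39 * 0.001^0.5))^0.6 = 1.8608 m


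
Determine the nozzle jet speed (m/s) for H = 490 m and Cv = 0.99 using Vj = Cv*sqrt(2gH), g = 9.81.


Vj = 0.99 * sqrt(2*9.81*490) = 97.0695 m/s


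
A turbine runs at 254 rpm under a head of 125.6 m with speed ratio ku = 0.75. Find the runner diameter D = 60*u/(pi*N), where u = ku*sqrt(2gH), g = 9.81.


u = 0.75 * sqrt(2*9.81*125.6) = 37.2311 m/s
D = 60 * 37.2311 / (pi * 254) = 2.7995 m


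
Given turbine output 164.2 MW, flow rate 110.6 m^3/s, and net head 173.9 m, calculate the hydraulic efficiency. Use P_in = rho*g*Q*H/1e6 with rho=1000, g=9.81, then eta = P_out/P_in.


P_in = 1000 * 9.81 * 110.6 * 173.9 / 1e6 = 188.6791 MW
eta = 164.2 / 188.6791 = 0.8703


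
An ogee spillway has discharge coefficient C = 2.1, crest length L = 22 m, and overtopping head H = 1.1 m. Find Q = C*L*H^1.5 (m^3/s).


Q = 2.1 * 22 * 1.1^1.5 = 53.3005 m^3/s


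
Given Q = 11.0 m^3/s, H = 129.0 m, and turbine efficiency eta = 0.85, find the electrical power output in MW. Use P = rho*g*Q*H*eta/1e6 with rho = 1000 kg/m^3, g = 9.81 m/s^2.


P = 1000 * 9.81 * 11.0 * 129.0 * 0.85 / 1e6 = 11.8323 MW


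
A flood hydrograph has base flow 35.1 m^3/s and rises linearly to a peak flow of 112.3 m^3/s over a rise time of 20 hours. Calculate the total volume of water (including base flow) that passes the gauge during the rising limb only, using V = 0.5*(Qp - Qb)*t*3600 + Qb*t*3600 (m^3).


V = 0.5*(112.3 - 35.1)*20*3600 + 35.1*20*3600 = 5.3064e+06 m^3


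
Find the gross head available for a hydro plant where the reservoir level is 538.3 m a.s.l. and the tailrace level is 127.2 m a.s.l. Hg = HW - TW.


Hg = 538.3 - 127.2 = 411.1000 m


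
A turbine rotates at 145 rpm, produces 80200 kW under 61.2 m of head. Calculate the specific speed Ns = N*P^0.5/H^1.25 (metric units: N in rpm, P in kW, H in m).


Ns = 145 * 80200^0.5 / 61.2^1.25 = 239.8921
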